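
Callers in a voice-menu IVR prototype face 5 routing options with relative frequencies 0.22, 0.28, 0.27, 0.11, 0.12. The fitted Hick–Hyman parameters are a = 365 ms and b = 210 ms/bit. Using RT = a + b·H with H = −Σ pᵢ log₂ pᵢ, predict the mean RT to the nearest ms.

832 ms

Entropy contributions −pᵢ log₂ pᵢ: 0.4806, 0.5142, 0.5100, 0.3503, 0.3671; sum H = 2.2222 bits.
RT = a + bH = 365 + 210·2.2222 = 831.66 ms.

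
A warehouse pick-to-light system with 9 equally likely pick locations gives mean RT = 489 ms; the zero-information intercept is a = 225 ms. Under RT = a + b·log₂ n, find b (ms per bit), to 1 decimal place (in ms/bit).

83.3 ms/bit

b = (489 − 225) / log₂(9) = 264 / 3.1699 = 83.283 ms/bit.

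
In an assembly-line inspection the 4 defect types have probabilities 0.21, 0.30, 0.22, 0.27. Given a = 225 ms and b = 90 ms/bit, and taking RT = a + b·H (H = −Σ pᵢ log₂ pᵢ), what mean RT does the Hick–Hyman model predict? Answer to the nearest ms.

404 ms

H = 0.21·log₂(1/0.21) + 0.30·log₂(1/0.30) + 0.22·log₂(1/0.22) + 0.27·log₂(1/0.27) = 1.9845 bits.
RT = 225 + 90 × 1.9845 = 403.61 ms.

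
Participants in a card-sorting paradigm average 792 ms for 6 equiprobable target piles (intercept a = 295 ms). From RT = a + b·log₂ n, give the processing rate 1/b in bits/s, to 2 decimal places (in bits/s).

5.20 bits/s

Choice component = 792 − 295 = 497 ms over log₂(6) = 2.5850 bits.
b = 497 / 2.5850 = 192.266 ms/bit, so 1/b = 5.201 bits/s.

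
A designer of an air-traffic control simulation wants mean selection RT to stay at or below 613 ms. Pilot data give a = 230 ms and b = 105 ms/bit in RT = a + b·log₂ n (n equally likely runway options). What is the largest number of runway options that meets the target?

12

105·log₂ n ≤ 613 − 230 = 383, giving log₂ n ≤ 3.6476 and n ≤ 12.533. The largest whole number is 12.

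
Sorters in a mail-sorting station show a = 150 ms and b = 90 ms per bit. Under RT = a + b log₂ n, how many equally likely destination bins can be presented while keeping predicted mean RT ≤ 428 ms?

8

Information budget: (428 − 150)/90 = 3.0889 bits, so n ≤ 2^3.0889 = 8.508 → at most 8.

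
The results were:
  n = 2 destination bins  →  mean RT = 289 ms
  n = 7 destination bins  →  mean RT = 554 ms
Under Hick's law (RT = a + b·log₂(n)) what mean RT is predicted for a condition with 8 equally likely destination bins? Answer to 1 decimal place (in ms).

582.2 ms

Solve the two-equation system in a and b:
  b = (554 − 289) / (log₂ 7 − log₂ 2) = 265 / (2.8074 − 1) = 146.623 ms/bit
  a = 289 − 146.623 × 1 = 142.377 ms
Then RT(8) = 142.377 + 146.623 × log₂ 8 = 142.377 + 146.623 × 3 ≈ 582.246 ms.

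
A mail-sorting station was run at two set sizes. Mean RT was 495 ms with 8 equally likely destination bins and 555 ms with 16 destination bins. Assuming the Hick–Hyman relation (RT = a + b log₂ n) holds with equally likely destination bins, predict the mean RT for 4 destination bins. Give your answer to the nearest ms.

435 ms

Fit slope and intercept:
  b = (555 − 495) / (log₂ 16 − log₂ 8) = 60 / (4 − 3) = 60 ms/bit
  a = 495 − 60 × 3 = 315 ms
Then RT(4) = 315 + 60 × log₂ 4 = 315 + 60 × 2 ≈ 435.000 ms.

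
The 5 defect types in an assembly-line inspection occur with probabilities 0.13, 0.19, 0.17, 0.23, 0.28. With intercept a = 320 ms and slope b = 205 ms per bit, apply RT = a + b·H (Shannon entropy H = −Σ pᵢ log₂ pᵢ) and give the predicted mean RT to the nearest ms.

786 ms

H = 0.13·log₂(1/0.13) + 0.19·log₂(1/0.19) + 0.17·log₂(1/0.17) + 0.23·log₂(1/0.23) + 0.28·log₂(1/0.28) = 2.2743 bits.
RT = 320 + 205 × 2.2743 = 786.24 ms.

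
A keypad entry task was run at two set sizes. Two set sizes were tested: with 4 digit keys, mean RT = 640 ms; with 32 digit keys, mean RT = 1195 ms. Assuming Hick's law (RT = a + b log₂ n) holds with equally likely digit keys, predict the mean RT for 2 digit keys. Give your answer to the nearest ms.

455 ms

Fit slope and intercept:
  b = (1195 − 640) / (log₂ 32 − log₂ 4) = 555 / (5 − 2) = 185 ms/bit
  a = 640 − 185 × 2 = 270 ms
Then RT(2) = 270 + 185 × log₂ 2 = 270 + 185 × 1 ≈ 455.000 ms.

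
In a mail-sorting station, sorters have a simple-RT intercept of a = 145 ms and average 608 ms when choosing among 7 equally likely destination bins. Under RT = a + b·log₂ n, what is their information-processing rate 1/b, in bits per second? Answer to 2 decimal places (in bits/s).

6.06 bits/s

Choice component = 608 − 145 = 463 ms over log₂(7) = 2.8074 bits.
b = 463 / 2.8074 = 164.924 ms/bit, so 1/b = 6.063 bits/s.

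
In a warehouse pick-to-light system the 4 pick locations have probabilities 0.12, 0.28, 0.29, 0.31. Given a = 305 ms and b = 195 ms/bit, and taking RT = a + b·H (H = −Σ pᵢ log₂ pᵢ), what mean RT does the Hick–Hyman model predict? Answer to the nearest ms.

680 ms

H = 0.12·log₂(1/0.12) + 0.28·log₂(1/0.28) + 0.29·log₂(1/0.29) + 0.31·log₂(1/0.31) = 1.9230 bits.
RT = 305 + 195 × 1.9230 = 679.98 ms.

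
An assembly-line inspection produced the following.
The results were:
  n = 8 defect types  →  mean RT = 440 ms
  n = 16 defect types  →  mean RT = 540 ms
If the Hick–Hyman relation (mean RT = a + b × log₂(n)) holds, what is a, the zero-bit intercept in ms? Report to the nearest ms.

140 ms

The slope on a log₂ axis is (540 − 440) / (4 − 3) = 100 ms/bit.
Intercept: a = 440 − 100·log₂(8) = 140.000 ms.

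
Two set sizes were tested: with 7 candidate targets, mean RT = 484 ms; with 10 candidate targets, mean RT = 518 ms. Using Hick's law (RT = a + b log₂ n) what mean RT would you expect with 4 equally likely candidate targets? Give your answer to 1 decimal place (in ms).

Solve the two-equation system in a and b:
  b = (518 − 484) / (log₂ 10 − log₂ 7) = 34 / (3.3219 − 2.8074) = 66.074 ms/bit
  a = 484 − 66.074 × 2.8074 = 298.506 ms
Then RT(4) = 298.506 + 66.074 × log₂ 4 = 298.506 + 66.074 × 2 ≈ 430.655 ms.

430.7 ms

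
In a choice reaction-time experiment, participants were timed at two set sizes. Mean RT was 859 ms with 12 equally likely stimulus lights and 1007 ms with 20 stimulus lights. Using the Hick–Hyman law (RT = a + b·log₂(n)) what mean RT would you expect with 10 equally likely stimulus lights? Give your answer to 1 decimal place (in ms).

806.2 ms

Solve the two-equation system in a and b:
  b = (1007 − 859) / (log₂ 20 − log₂ 12) = 148 / (4.3219 − 3.5850) = 200.823 ms/bit
  a = 859 − 200.823 × 3.5850 = 139.055 ms
Then RT(10) = 139.055 + 200.823 × log₂ 10 = 139.055 + 200.823 × 3.3219 ≈ 806.177 ms.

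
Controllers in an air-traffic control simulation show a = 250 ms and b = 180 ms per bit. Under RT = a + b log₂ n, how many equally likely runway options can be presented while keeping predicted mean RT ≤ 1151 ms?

180·log₂ n ≤ 1151 − 250 = 901, giving log₂ n ≤ 5.0056 and n ≤ 32.123. The largest whole number is 32.

32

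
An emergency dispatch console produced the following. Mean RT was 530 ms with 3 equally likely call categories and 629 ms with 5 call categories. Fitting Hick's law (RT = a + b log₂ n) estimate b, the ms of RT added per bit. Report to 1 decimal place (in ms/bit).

134.3 ms/bit

b = (RT₂ − RT₁)/(log₂ n₂ − log₂ n₁) = (629 − 530)/(2.3219 − 1.5850) = 134.335 ms/bit.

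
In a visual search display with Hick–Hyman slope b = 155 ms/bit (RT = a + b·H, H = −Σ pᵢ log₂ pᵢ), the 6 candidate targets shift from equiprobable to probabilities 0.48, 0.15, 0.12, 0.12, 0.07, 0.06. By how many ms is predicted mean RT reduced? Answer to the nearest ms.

65 ms

Equiprobable entropy H₀ = log₂ 6 = 2.5850 bits.
Skewed entropy H = −Σ pᵢ log₂ pᵢ = 2.1650 bits.
ΔRT = b·(H₀ − H) = 155 × 0.4199 = 65.09 ms.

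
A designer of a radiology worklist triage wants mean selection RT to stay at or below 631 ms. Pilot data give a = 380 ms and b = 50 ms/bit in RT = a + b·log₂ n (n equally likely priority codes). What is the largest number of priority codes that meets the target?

50·log₂ n ≤ 631 − 380 = 251, giving log₂ n ≤ 5.0200 and n ≤ 32.447. The largest whole number is 32.

32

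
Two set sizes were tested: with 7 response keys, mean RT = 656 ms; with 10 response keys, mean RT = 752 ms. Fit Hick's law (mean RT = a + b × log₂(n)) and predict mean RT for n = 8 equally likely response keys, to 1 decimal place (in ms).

Fit slope and intercept:
  b = (752 − 656) / (log₂ 10 − log₂ 7) = 96 / (3.3219 − 2.8074) = 186.562 ms/bit
  a = 656 − 186.562 × 2.8074 = 132.253 ms
Then RT(8) = 132.253 + 186.562 × log₂ 8 = 132.253 + 186.562 × 3 ≈ 691.940 ms.

691.9 ms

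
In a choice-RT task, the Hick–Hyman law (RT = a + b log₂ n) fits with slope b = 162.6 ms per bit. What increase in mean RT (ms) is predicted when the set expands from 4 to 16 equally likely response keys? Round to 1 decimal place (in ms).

325.2 ms

ΔRT = (a + b log₂ n₂) − (a + b log₂ n₁) = b·(log₂ n₂ − log₂ n₁).
log₂(16) − log₂(4) = log₂(16/4) = log₂(4) = 2.
ΔRT = 162.6 × 2.0000 = 325.200 ms.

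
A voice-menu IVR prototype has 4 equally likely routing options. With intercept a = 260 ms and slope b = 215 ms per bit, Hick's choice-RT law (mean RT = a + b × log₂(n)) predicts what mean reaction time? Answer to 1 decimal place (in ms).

690.0 ms

log₂(4) = 2 bits, so RT = 260 + 215 × 2 ≈ 690.000 ms.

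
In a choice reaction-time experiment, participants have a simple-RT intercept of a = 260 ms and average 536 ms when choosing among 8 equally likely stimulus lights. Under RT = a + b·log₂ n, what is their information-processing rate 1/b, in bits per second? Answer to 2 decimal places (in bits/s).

b = (536 − 260)/log₂ 8 = 276/3 = 92.000 ms per bit = 0.09200 s/bit; the reciprocal is 10.870 bits/s.

10.87 bits/s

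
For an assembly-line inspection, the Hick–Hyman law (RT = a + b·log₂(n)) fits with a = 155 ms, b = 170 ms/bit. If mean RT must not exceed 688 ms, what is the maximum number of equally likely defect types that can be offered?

8

170·log₂ n ≤ 688 − 155 = 533, giving log₂ n ≤ 3.1353 and n ≤ 8.787. The largest whole number is 8.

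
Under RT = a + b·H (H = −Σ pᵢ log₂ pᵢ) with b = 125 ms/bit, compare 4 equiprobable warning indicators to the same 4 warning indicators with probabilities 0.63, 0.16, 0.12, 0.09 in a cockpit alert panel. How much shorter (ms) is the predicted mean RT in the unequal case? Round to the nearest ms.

60 ms

The RT saving is b·ΔH. Equiprobable H₀ = log₂(4) = 2.0000 bits; with the given probabilities H = 1.5227 bits.
b·(H₀ − H) = 125 × (2.0000 − 1.5227) = 59.66 ms.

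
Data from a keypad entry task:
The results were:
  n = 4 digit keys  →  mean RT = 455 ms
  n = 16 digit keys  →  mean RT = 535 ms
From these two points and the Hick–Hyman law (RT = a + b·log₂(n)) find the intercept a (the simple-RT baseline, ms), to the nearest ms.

Slope: b = (535 − 455) / (log₂ 16 − log₂ 4) = 80/2.0000 = 40 ms/bit.
Intercept: a = 455 − 40·log₂(4) = 375.000 ms.

375 ms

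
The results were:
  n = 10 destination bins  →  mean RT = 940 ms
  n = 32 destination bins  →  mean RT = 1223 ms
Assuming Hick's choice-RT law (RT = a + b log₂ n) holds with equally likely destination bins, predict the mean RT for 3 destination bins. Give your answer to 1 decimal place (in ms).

With log₂ n on the abscissa the relation is linear; from the two conditions:
  b = (1223 − 940) / (log₂ 32 − log₂ 10) = 283 / (5 − 3.3219) = 168.646 ms/bit
  a = 940 − 168.646 × 3.3219 = 379.770 ms
Then RT(3) = 379.770 + 168.646 × log₂ 3 = 379.770 + 168.646 × 1.5850 ≈ 647.068 ms.

647.1 ms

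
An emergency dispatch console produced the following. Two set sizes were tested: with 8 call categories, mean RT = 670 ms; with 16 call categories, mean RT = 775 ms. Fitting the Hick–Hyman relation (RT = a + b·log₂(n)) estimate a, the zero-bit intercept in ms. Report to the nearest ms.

b = (RT₂ − RT₁)/(log₂ n₂ − log₂ n₁) = (775 − 670)/(4 − 3) = 105 ms/bit.
a = RT₁ − b·log₂ n₁ = 670 − 105 × 3 = 355.000 ms.

355 ms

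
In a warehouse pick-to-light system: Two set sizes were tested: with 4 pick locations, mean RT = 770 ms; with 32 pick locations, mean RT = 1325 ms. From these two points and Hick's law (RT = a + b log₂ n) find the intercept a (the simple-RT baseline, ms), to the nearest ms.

b = (RT₂ − RT₁)/(log₂ n₂ − log₂ n₁) = (1325 − 770)/(5 − 2) = 185 ms/bit.
a = RT₁ − b·log₂ n₁ = 770 − 185 × 2 = 400.000 ms.

400 ms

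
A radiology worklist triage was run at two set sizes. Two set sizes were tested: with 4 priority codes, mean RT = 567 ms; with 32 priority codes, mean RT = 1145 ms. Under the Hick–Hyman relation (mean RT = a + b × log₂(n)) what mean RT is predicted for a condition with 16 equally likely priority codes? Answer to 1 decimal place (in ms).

With log₂ n on the abscissa the relation is linear; from the two conditions:
  b = (1145 − 567) / (log₂ 32 − log₂ 4) = 578 / (5 − 2) = 192.667 ms/bit
  a = 567 − 192.667 × 2 = 181.667 ms
Then RT(16) = 181.667 + 192.667 × log₂ 16 = 181.667 + 192.667 × 4 ≈ 952.333 ms.

952.3 ms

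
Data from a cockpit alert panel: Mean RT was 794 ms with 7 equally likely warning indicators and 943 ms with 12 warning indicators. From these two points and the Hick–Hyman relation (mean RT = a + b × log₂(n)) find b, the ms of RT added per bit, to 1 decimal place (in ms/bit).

191.6 ms/bit

The slope on a log₂ axis is (943 − 794) / (3.5850 − 2.8074) = 191.613 ms/bit.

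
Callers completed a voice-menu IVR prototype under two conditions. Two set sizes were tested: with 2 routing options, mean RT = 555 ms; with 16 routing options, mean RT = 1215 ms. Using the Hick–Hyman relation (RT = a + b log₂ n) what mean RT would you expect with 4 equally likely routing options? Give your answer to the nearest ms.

With log₂ n on the abscissa the relation is linear; from the two conditions:
  b = (1215 − 555) / (log₂ 16 − log₂ 2) = 660 / (4 − 1) = 220 ms/bit
  a = 555 − 220 × 1 = 335 ms
Then RT(4) = 335 + 220 × log₂ 4 = 335 + 220 × 2 ≈ 775.000 ms.

775 ms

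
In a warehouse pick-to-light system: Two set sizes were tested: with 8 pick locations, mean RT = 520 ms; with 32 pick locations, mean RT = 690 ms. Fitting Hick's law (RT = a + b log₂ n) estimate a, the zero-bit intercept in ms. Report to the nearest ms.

b = (RT₂ − RT₁)/(log₂ n₂ − log₂ n₁) = (690 − 520)/(5 − 3) = 85 ms/bit.
Intercept: a = 520 − 85·log₂(8) = 265.000 ms.

265 ms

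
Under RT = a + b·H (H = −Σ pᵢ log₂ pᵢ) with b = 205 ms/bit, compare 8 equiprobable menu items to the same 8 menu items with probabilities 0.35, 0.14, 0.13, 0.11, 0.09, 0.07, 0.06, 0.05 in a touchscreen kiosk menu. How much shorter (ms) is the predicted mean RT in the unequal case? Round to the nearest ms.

Equiprobable entropy H₀ = log₂ 8 = 3.0000 bits.
Skewed entropy H = −Σ pᵢ log₂ pᵢ = 2.7010 bits.
ΔRT = b·(H₀ − H) = 205 × 0.2990 = 61.30 ms.

61 ms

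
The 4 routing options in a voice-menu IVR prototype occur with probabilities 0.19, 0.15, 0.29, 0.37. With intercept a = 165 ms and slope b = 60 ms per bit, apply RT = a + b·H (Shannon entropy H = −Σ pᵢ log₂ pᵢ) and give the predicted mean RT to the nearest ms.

Entropy contributions −pᵢ log₂ pᵢ: 0.4552, 0.4105, 0.5179, 0.5307; sum H = 1.9144 bits.
RT = a + bH = 165 + 60·1.9144 = 279.86 ms.

280 ms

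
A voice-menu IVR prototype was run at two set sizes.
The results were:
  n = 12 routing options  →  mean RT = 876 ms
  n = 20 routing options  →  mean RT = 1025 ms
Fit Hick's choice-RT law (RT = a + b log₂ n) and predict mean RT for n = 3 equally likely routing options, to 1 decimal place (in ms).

471.6 ms

Solve the two-equation system in a and b:
  b = (1025 − 876) / (log₂ 20 − log₂ 12) = 149 / (4.3219 − 3.5850) = 202.180 ms/bit
  a = 876 − 202.180 × 3.5850 = 151.191 ms
Then RT(3) = 151.191 + 202.180 × log₂ 3 = 151.191 + 202.180 × 1.5850 ≈ 471.639 ms.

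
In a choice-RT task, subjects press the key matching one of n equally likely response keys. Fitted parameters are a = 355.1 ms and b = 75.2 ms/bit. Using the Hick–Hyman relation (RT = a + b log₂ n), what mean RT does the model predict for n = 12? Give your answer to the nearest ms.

625 ms

log₂(12) = 3.5850 bits, so RT = 355.1 + 75.2 × 3.5850 ≈ 624.689 ms.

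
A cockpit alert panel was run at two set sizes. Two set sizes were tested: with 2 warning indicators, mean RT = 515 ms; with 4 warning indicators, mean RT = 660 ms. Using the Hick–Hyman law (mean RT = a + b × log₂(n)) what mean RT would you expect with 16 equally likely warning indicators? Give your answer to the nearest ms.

950 ms

Fit slope and intercept:
  b = (660 − 515) / (log₂ 4 − log₂ 2) = 145 / (2 − 1) = 145 ms/bit
  a = 515 − 145 × 1 = 370 ms
Then RT(16) = 370 + 145 × log₂ 16 = 370 + 145 × 4 ≈ 950.000 ms.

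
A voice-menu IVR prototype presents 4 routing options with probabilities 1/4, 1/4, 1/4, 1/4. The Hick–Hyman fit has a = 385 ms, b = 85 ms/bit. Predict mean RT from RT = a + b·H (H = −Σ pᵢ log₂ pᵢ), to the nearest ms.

Each term −pᵢ log₂ pᵢ: 0.25·2 + 0.25·2 + 0.25·2 + 0.25·2; summed, H = 2.000 bits.
Mean RT = a + bH = 385 + 85·2.000 = 555.00 ms.

555 ms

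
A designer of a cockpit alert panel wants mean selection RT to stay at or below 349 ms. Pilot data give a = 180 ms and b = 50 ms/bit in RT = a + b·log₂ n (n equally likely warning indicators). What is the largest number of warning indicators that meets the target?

Information budget: (349 − 180)/50 = 3.3800 bits, so n ≤ 2^3.3800 = 10.411 → at most 10.

10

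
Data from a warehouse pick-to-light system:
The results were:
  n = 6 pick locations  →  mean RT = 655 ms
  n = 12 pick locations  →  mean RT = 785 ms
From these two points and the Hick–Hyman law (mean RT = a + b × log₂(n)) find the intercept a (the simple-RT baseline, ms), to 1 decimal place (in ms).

The slope on a log₂ axis is (785 − 655) / (3.5850 − 2.5850) = 130.000 ms/bit.
a = RT₁ − b·log₂ n₁ = 655 − 130.000 × 2.5850 = 318.955 ms.

319.0 ms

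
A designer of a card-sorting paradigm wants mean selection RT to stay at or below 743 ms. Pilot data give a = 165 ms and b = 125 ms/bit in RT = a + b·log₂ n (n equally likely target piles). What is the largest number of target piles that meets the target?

24

125·log₂ n ≤ 743 − 165 = 578, giving log₂ n ≤ 4.6240 and n ≤ 24.658. The largest whole number is 24.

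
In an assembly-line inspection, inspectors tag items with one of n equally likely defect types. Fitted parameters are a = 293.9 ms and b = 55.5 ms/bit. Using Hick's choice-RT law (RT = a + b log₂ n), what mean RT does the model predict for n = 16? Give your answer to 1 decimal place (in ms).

515.9 ms

log₂(16) = 4 bits, so RT = 293.9 + 55.5 × 4 ≈ 515.900 ms.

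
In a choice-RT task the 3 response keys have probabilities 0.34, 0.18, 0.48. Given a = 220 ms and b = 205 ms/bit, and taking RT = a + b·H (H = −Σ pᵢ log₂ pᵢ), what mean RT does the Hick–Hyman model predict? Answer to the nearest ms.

524 ms

H = 0.34·log₂(1/0.34) + 0.18·log₂(1/0.18) + 0.48·log₂(1/0.48) = 1.4828 bits.
RT = 220 + 205 × 1.4828 = 523.96 ms.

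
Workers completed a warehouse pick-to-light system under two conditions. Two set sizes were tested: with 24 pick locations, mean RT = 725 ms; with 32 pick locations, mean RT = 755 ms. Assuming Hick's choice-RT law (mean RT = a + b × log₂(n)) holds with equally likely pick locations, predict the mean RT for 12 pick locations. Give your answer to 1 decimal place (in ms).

652.7 ms

RT is linear in log₂ n, so two points fix the line:
  b = (755 − 725) / (log₂ 32 − log₂ 24) = 30 / (5 − 4.5850) = 72.283 ms/bit
  a = 725 − 72.283 × 4.5850 = 393.587 ms
Then RT(12) = 393.587 + 72.283 × log₂ 12 = 393.587 + 72.283 × 3.5850 ≈ 652.717 ms.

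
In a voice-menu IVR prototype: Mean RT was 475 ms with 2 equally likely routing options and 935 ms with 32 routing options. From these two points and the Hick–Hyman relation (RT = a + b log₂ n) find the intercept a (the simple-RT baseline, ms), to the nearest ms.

Slope: b = (935 − 475) / (log₂ 32 − log₂ 2) = 460/4.0000 = 115 ms/bit.
a = RT₁ − b·log₂ n₁ = 475 − 115 × 1 = 360.000 ms.

360 ms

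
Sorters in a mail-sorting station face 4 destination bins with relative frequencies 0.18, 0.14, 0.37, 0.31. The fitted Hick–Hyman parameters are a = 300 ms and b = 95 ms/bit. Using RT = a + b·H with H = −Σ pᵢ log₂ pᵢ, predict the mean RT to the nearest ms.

480 ms

Entropy contributions −pᵢ log₂ pᵢ: 0.4453, 0.3971, 0.5307, 0.5238; sum H = 1.8969 bits.
RT = a + bH = 300 + 95·1.8969 = 480.21 ms.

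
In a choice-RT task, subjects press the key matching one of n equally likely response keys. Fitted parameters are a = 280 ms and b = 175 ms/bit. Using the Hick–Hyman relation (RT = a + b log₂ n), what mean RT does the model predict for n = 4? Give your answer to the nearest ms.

log₂(4) = 2 bits, so RT = 280 + 175 × 2 ≈ 630.000 ms.

630 ms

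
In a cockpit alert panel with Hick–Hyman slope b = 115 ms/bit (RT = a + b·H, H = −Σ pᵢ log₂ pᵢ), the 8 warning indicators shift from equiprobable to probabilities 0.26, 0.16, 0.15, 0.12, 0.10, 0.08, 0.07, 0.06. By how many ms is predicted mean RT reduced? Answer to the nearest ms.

The RT saving is b·ΔH. Equiprobable H₀ = log₂(8) = 3.0000 bits; with the given probabilities H = 2.8417 bits.
b·(H₀ − H) = 115 × (3.0000 − 2.8417) = 18.20 ms.

18 ms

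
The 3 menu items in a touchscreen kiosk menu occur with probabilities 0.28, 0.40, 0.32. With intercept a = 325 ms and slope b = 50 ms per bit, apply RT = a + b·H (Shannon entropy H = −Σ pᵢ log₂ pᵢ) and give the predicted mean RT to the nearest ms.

Entropy contributions −pᵢ log₂ pᵢ: 0.5142, 0.5288, 0.5260; sum H = 1.5690 bits.
RT = a + bH = 325 + 50·1.5690 = 403.45 ms.

403 ms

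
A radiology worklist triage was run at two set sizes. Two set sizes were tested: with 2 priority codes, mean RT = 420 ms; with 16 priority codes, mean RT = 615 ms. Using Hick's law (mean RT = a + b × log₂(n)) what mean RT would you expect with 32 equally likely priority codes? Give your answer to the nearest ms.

With log₂ n on the abscissa the relation is linear; from the two conditions:
  b = (615 − 420) / (log₂ 16 − log₂ 2) = 195 / (4 − 1) = 65 ms/bit
  a = 420 − 65 × 1 = 355 ms
Then RT(32) = 355 + 65 × log₂ 32 = 355 + 65 × 5 ≈ 680.000 ms.

680 ms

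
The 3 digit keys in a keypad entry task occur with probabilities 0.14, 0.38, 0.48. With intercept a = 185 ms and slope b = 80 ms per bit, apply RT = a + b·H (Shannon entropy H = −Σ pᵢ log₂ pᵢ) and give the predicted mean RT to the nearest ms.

300 ms

Entropy contributions −pᵢ log₂ pᵢ: 0.3971, 0.5305, 0.5083; sum H = 1.4358 bits.
RT = a + bH = 185 + 80·1.4358 = 299.87 ms.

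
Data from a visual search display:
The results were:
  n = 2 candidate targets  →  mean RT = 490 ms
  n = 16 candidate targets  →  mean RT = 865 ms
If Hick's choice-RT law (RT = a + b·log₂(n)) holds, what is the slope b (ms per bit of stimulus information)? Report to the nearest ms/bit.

b = (RT₂ − RT₁)/(log₂ n₂ − log₂ n₁) = (865 − 490)/(4 − 1) = 125 ms/bit.

125 ms/bit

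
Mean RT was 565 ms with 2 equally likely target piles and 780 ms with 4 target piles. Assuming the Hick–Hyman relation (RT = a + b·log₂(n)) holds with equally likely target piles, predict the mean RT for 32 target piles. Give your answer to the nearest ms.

RT is linear in log₂ n, so two points fix the line:
  b = (780 − 565) / (log₂ 4 − log₂ 2) = 215 / (2 − 1) = 215 ms/bit
  a = 565 − 215 × 1 = 350 ms
Then RT(32) = 350 + 215 × log₂ 32 = 350 + 215 × 5 ≈ 1425.000 ms.

1425 ms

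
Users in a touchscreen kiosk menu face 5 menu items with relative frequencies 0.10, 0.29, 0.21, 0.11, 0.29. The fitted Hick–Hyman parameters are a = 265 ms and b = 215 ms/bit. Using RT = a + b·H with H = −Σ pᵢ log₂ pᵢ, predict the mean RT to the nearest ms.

736 ms

H = 0.10·log₂(1/0.10) + 0.29·log₂(1/0.29) + 0.21·log₂(1/0.21) + 0.11·log₂(1/0.11) + 0.29·log₂(1/0.29) = 2.1911 bits.
RT = 265 + 215 × 2.1911 = 736.09 ms.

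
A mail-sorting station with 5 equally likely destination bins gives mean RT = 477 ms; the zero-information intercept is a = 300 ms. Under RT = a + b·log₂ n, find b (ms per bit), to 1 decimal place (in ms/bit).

76.2 ms/bit

5 alternatives carry log₂ 5 = 2.3219 bits; the choice cost is 477 − 300 = 177 ms, so b = 177/2.3219 = 76.230 ms/bit.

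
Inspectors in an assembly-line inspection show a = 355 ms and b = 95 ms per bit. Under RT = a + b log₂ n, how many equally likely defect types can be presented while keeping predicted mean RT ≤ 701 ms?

Information budget: (701 − 355)/95 = 3.6421 bits, so n ≤ 2^3.6421 = 12.485 → at most 12.

12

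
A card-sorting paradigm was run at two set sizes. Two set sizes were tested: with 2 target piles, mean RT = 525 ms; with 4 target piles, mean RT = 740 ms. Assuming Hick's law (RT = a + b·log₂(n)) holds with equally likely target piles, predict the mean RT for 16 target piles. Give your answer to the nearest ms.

With log₂ n on the abscissa the relation is linear; from the two conditions:
  b = (740 − 525) / (log₂ 4 − log₂ 2) = 215 / (2 − 1) = 215 ms/bit
  a = 525 − 215 × 1 = 310 ms
Then RT(16) = 310 + 215 × log₂ 16 = 310 + 215 × 4 ≈ 1170.000 ms.

1170 ms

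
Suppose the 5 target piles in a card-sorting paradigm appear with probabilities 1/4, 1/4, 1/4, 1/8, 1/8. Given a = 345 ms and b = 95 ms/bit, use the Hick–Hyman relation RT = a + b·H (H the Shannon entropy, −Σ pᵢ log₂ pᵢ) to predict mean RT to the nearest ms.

Each term −pᵢ log₂ pᵢ: 0.25·2 + 0.25·2 + 0.25·2 + 0.125·3 + 0.125·3; summed, H = 2.250 bits.
Mean RT = a + bH = 345 + 95·2.250 = 558.75 ms.

559 ms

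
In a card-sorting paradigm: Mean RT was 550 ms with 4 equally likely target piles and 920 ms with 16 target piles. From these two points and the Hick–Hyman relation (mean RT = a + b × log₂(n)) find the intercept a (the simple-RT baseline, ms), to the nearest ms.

180 ms

Slope: b = (920 − 550) / (log₂ 16 − log₂ 4) = 370/2.0000 = 185 ms/bit.
Intercept: a = 550 − 185·log₂(4) = 180.000 ms.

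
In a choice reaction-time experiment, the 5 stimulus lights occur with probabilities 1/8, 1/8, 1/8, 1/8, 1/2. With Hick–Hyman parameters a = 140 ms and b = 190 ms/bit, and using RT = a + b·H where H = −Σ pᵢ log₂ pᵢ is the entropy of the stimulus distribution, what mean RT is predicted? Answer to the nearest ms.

520 ms

Each term −pᵢ log₂ pᵢ: 0.125·3 + 0.125·3 + 0.125·3 + 0.125·3 + 0.5·1; summed, H = 2.000 bits.
Mean RT = a + bH = 140 + 190·2.000 = 520.00 ms.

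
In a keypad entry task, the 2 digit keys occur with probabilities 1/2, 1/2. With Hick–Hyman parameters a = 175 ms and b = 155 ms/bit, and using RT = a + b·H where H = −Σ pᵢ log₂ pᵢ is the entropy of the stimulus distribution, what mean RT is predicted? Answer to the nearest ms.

Each term −pᵢ log₂ pᵢ: 0.5·1 + 0.5·1; summed, H = 1.000 bits.
Mean RT = a + bH = 175 + 155·1.000 = 330.00 ms.

330 ms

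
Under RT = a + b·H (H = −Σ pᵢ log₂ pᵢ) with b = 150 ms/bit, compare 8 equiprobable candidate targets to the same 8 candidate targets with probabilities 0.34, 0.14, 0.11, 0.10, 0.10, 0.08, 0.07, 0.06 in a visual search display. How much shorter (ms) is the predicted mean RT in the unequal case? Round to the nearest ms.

Equiprobable entropy H₀ = log₂ 8 = 3.0000 bits.
Skewed entropy H = −Σ pᵢ log₂ pᵢ = 2.7446 bits.
ΔRT = b·(H₀ − H) = 150 × 0.2554 = 38.32 ms.

38 ms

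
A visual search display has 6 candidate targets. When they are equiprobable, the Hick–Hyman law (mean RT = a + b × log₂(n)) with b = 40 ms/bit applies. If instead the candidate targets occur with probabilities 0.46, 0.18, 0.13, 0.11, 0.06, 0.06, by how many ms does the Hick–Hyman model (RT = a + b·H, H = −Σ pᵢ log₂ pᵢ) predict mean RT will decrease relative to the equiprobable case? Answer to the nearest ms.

The RT saving is b·ΔH. Equiprobable H₀ = log₂(6) = 2.5850 bits; with the given probabilities H = 2.1806 bits.
b·(H₀ − H) = 40 × (2.5850 − 2.1806) = 16.17 ms.

16 ms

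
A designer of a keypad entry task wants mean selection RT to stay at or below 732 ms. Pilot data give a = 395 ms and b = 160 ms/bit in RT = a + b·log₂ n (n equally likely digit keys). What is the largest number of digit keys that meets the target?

4

Set 395 + 160·log₂ n ≤ 732 → log₂ n ≤ (732 − 395)/160 = 2.1063.
So n ≤ 2^2.1063 = 4.306; the largest integer n is 4.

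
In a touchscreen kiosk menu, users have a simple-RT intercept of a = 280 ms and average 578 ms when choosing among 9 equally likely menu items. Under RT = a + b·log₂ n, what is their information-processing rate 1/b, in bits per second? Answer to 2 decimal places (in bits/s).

10.64 bits/s

Choice component = 578 − 280 = 298 ms over log₂(9) = 3.1699 bits.
b = 298 / 3.1699 = 94.009 ms/bit, so 1/b = 10.637 bits/s.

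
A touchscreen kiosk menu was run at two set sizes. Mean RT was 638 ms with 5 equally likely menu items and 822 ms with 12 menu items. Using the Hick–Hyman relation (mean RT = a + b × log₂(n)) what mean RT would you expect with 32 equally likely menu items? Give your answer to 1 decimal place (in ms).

RT is linear in log₂ n, so two points fix the line:
  b = (822 − 638) / (log₂ 12 − log₂ 5) = 184 / (3.5850 − 2.3219) = 145.681 ms/bit
  a = 638 − 145.681 × 2.3219 = 299.739 ms
Then RT(32) = 299.739 + 145.681 × log₂ 32 = 299.739 + 145.681 × 5 ≈ 1028.144 ms.

1028.1 ms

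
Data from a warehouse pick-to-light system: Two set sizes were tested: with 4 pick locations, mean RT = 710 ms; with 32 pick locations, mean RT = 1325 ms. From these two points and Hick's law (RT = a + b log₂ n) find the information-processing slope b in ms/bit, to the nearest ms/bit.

The slope on a log₂ axis is (1325 − 710) / (5 − 2) = 205 ms/bit.

205 ms/bit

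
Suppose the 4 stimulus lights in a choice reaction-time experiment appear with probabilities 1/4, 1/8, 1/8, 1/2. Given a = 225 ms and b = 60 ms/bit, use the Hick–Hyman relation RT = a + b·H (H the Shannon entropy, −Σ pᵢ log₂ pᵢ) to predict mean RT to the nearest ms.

Each term −pᵢ log₂ pᵢ: 0.25·2 + 0.125·3 + 0.125·3 + 0.5·1; summed, H = 1.750 bits.
Mean RT = a + bH = 225 + 60·1.750 = 330.00 ms.

330 ms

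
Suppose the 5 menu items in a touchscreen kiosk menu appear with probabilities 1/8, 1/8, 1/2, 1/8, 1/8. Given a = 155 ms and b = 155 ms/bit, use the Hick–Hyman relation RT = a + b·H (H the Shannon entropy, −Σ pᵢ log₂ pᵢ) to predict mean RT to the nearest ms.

H = −Σ pᵢ log₂ pᵢ = 0.125·3 + 0.125·3 + 0.5·1 + 0.125·3 + 0.125·3 = 2.000 bits.
RT = 155 + 155 × 2.000 = 465.00 ms.

465 ms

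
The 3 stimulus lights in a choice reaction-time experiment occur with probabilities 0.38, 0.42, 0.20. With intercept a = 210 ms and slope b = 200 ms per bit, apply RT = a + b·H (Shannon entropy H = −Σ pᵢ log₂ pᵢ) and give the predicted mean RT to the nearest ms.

514 ms

H = 0.38·log₂(1/0.38) + 0.42·log₂(1/0.42) + 0.20·log₂(1/0.20) = 1.5205 bits.
RT = 210 + 200 × 1.5205 = 514.10 ms.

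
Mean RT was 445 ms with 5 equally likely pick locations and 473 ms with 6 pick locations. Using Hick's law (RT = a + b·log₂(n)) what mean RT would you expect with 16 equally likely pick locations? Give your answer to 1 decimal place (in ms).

Fit slope and intercept:
  b = (473 − 445) / (log₂ 6 − log₂ 5) = 28 / (2.5850 − 2.3219) = 106.450 ms/bit
  a = 445 − 106.450 × 2.3219 = 197.831 ms
Then RT(16) = 197.831 + 106.450 × log₂ 16 = 197.831 + 106.450 × 4 ≈ 623.631 ms.

623.6 ms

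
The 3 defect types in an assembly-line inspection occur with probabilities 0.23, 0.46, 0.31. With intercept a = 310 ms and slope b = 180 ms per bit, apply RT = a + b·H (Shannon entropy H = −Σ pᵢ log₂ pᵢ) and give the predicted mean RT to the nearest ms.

585 ms

H = 0.23·log₂(1/0.23) + 0.46·log₂(1/0.46) + 0.31·log₂(1/0.31) = 1.5268 bits.
RT = 310 + 180 × 1.5268 = 584.82 ms.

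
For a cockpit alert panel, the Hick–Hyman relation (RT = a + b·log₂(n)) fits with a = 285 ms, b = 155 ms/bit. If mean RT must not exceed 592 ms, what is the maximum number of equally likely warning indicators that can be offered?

3

Set 285 + 155·log₂ n ≤ 592 → log₂ n ≤ (592 − 285)/155 = 1.9806.
So n ≤ 2^1.9806 = 3.947; the largest integer n is 3.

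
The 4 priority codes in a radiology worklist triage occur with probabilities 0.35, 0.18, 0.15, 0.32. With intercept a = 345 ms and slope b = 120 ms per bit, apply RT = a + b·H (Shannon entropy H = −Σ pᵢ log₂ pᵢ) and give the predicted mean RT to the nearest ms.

H = 0.35·log₂(1/0.35) + 0.18·log₂(1/0.18) + 0.15·log₂(1/0.15) + 0.32·log₂(1/0.32) = 1.9120 bits.
RT = 345 + 120 × 1.9120 = 574.44 ms.

574 ms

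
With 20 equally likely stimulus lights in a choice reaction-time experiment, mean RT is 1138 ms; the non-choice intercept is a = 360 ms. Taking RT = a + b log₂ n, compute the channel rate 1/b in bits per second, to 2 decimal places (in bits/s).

b = (1138 − 360)/log₂ 20 = 778/4.3219 = 180.012 ms per bit = 0.18001 s/bit; the reciprocal is 5.555 bits/s.

5.56 bits/s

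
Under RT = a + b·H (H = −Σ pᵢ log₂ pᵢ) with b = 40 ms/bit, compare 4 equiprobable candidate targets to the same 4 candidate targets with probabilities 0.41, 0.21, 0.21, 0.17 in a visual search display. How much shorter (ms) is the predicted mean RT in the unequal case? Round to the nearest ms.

4 ms

Equiprobable entropy H₀ = log₂ 4 = 2.0000 bits.
Skewed entropy H = −Σ pᵢ log₂ pᵢ = 1.9076 bits.
ΔRT = b·(H₀ − H) = 40 × 0.0924 = 3.70 ms.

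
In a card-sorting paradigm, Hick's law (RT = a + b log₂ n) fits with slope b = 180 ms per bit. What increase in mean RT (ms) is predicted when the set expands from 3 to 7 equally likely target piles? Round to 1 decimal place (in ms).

220.0 ms

ΔRT = (a + b log₂ n₂) − (a + b log₂ n₁) = b·(log₂ n₂ − log₂ n₁).
log₂(7) − log₂(3) = 2.8074 − 1.5850 = 1.2224.
ΔRT = 180 × 1.2224 = 220.031 ms.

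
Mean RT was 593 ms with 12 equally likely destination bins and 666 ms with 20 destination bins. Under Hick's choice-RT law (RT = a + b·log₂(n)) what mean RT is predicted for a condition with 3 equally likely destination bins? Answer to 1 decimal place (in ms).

With log₂ n on the abscissa the relation is linear; from the two conditions:
  b = (666 − 593) / (log₂ 20 − log₂ 12) = 73 / (4.3219 − 3.5850) = 99.055 ms/bit
  a = 593 − 99.055 × 3.5850 = 237.892 ms
Then RT(3) = 237.892 + 99.055 × log₂ 3 = 237.892 + 99.055 × 1.5850 ≈ 394.890 ms.

394.9 ms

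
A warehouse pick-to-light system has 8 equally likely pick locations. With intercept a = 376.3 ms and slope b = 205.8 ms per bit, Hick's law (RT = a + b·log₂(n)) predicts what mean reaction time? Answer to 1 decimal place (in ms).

log₂(8) = 3 bits, so RT = 376.3 + 205.8 × 3 ≈ 993.700 ms.

993.7 ms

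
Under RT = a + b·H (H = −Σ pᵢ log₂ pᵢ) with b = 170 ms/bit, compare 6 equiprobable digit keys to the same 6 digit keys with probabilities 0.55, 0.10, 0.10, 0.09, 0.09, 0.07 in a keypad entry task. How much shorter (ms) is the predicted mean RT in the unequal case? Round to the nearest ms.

94 ms

Equiprobable entropy H₀ = log₂ 6 = 2.5850 bits.
Skewed entropy H = −Σ pᵢ log₂ pᵢ = 2.0326 bits.
ΔRT = b·(H₀ − H) = 170 × 0.5523 = 93.90 ms.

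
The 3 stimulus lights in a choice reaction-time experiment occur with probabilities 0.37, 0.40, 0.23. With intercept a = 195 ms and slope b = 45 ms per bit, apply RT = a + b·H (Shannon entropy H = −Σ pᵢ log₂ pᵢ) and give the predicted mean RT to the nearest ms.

Entropy contributions −pᵢ log₂ pᵢ: 0.5307, 0.5288, 0.4877; sum H = 1.5472 bits.
RT = a + bH = 195 + 45·1.5472 = 264.62 ms.

265 ms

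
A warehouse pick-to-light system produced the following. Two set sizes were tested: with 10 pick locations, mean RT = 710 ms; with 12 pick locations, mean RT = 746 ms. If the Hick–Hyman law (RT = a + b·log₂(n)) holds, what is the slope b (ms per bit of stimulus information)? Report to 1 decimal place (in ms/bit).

Slope: b = (746 − 710) / (log₂ 12 − log₂ 10) = 36/0.2630 = 136.864 ms/bit.

136.9 ms/bit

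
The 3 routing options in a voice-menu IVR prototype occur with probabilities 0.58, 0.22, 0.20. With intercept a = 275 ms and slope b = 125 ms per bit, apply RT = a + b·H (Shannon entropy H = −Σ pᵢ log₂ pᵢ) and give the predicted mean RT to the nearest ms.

450 ms

Entropy contributions −pᵢ log₂ pᵢ: 0.4558, 0.4806, 0.4644; sum H = 1.4008 bits.
RT = a + bH = 275 + 125·1.4008 = 450.10 ms.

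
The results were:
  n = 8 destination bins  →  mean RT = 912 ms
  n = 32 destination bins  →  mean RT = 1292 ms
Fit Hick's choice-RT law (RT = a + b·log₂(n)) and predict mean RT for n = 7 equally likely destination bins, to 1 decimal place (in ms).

With log₂ n on the abscissa the relation is linear; from the two conditions:
  b = (1292 − 912) / (log₂ 32 − log₂ 8) = 380 / (5 − 3) = 190.000 ms/bit
  a = 912 − 190.000 × 3 = 342.000 ms
Then RT(7) = 342.000 + 190.000 × log₂ 7 = 342.000 + 190.000 × 2.8074 ≈ 875.397 ms.

875.4 ms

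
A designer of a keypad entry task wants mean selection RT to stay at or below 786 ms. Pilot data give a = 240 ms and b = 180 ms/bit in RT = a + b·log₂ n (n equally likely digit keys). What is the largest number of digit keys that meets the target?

8

180·log₂ n ≤ 786 − 240 = 546, giving log₂ n ≤ 3.0333 and n ≤ 8.187. The largest whole number is 8.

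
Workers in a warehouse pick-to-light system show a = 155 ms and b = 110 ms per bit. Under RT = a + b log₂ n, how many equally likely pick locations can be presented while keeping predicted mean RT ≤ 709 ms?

32

Set 155 + 110·log₂ n ≤ 709 → log₂ n ≤ (709 − 155)/110 = 5.0364.
So n ≤ 2^5.0364 = 32.817; the largest integer n is 32.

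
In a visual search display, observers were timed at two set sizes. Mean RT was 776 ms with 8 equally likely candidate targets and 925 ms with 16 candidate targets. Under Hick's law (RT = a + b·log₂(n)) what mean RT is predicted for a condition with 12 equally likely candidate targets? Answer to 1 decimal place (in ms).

Fit slope and intercept:
  b = (925 − 776) / (log₂ 16 − log₂ 8) = 149 / (4 − 3) = 149.000 ms/bit
  a = 776 − 149.000 × 3 = 329.000 ms
Then RT(12) = 329.000 + 149.000 × log₂ 12 = 329.000 + 149.000 × 3.5850 ≈ 863.159 ms.

863.2 ms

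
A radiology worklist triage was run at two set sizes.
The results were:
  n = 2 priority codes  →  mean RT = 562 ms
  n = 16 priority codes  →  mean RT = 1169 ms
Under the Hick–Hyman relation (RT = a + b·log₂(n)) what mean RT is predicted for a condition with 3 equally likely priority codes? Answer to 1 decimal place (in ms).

680.4 ms

With log₂ n on the abscissa the relation is linear; from the two conditions:
  b = (1169 − 562) / (log₂ 16 − log₂ 2) = 607 / (4 − 1) = 202.333 ms/bit
  a = 562 − 202.333 × 1 = 359.667 ms
Then RT(3) = 359.667 + 202.333 × log₂ 3 = 359.667 + 202.333 × 1.5850 ≈ 680.357 ms.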